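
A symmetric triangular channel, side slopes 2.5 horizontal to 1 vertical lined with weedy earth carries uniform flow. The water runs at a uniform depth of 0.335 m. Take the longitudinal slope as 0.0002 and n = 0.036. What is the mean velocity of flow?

For a triangular section with side slope z = 2.5: A = zy² = 2.5×0.335² = 0.2806 m²; P = 2y√(1+z²) = 2×0.335×2.693 = 1.804 m.
Hydraulic radius R = A/P = 0.2806/1.804 = 0.1555 m.
From Manning's equation, V = (1/n) R^(2/3) S^(1/2) = (1/0.036) × 0.1555^(2/3) × 0.0002^(1/2) = 0.114 m/s.

V = 0.114 m/s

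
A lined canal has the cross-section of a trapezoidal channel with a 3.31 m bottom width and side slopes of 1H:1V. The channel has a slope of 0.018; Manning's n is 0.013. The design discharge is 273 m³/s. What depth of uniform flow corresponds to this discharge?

Manning's equation rearranged: A R^(2/3) = nQ / (1·√S) = 0.013 × 273 / (√0.018) = 26.45.
At y = 3.5 m: A R^(2/3) = 35.33 — high.
At y = 2.4 m: A R^(2/3) = 16.8 — low.
At y = 3.03 m: A R^(2/3) = 26.47 — matches.

y_n = 3.03 m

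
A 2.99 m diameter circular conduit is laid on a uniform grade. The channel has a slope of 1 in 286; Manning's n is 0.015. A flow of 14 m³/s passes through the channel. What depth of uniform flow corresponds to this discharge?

Manning's equation rearranged: A R^(2/3) = nQ / (1·√S) = 0.015 × 14 / (√0.003497) = 3.551.
Trying y = 2.05 m: A R^(2/3) = 4.711 — too large.
Trying y = 1.38 m: A R^(2/3) = 2.519 — too small.
Trying y = 1.69 m: A R^(2/3) = 3.539 — ≈ 3.551.

y_n = 1.69 m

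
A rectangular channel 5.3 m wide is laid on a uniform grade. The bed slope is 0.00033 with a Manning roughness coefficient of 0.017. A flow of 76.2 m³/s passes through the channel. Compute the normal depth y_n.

y_n = 8.43 m

Manning's equation rearranged: A R^(2/3) = nQ / (1·√S) = 0.017 × 76.2 / (√0.00033) = 71.31.
Try y = 10.1 m: A R^(2/3) = 87.76 — over.
Try y = 8.43 m: A R^(2/3) = 71.31 — matches.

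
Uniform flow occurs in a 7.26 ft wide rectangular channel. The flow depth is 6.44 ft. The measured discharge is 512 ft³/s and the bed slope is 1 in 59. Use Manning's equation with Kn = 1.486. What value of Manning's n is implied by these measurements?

n = 0.031

Flow area A = b·y = 7.26 × 6.44 = 46.75 ft². Wetted perimeter P = b + 2y = 7.26 + 2×6.44 = 20.14 ft.
Hydraulic radius R = A/P = 46.75/20.14 = 2.321 ft.
Rearranging Manning's equation: n = (1.486/Q) A R^(2/3) S^(1/2) = (1.486/512) × 46.75 × 2.321^(2/3) × √0.01695 = 0.031.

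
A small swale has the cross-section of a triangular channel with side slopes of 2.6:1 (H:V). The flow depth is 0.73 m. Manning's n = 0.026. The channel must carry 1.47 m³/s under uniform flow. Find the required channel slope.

For a triangular section with side slope z = 2.6: A = zy² = 2.6×0.73² = 1.386 m²; P = 2y√(1+z²) = 2×0.73×2.786 = 4.067 m.
Hydraulic radius R = A/P = 1.386/4.067 = 0.3407 m.
From Manning's equation, S = [nQ / (1 A R^(2/3))]² = [0.026 × 1.47 / (1 × 1.386 × 0.3407^(2/3))]² = 0.0032.

S = 0.0032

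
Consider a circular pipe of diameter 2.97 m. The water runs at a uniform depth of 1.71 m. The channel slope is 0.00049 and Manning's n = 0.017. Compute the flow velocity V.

V = 1.13 m/s

For a circular section of diameter D = 2.97 m at depth y = 1.71 m, the central angle is θ = 2 arccos(1 − 2y/D) = 3.446 rad. Then A = (D²/8)(θ − sin θ) = 4.13 m² and P = Dθ/2 = 5.117 m.
Hydraulic radius R = A/P = 4.13/5.117 = 0.807 m.
From Manning's equation, V = (1/n) R^(2/3) S^(1/2) = (1/0.017) × 0.807^(2/3) × 0.00049^(1/2) = 1.13 m/s.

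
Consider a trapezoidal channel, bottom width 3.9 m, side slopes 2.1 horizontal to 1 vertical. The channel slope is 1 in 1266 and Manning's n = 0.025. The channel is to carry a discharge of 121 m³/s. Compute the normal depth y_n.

y_n = 4.49 m

Manning's equation rearranged: A R^(2/3) = nQ / (1·√S) = 0.025 × 121 / (√0.0007899) = 107.6.
Trying y = 3.61 m: A R^(2/3) = 65.86 — too small.
Trying y = 4.49 m: A R^(2/3) = 107.7 — matches.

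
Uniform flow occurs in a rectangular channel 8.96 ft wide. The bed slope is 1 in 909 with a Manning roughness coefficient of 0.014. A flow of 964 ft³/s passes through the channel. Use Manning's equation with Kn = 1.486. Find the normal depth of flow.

Manning's equation rearranged: A R^(2/3) = nQ / (1.486·√S) = 0.014 × 964 / (1.486 × √0.0011) = 273.8.
Trying y = 16.2 ft: A R^(2/3) = 335.2 — too large.
Trying y = 12 ft: A R^(2/3) = 236.5 — too small.
Trying y = 13.6 ft: A R^(2/3) = 273.9 — matches.

y_n = 13.6 ft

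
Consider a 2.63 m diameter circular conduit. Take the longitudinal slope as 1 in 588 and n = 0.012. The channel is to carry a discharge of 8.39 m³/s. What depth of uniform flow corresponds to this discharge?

y_n = 1.46 m

Manning's equation rearranged: A R^(2/3) = nQ / (1·√S) = 0.012 × 8.39 / (√0.001701) = 2.441.
At y = 1.69 m: A R^(2/3) = 3.056 — over.
At y = 1.14 m: A R^(2/3) = 1.601 — short.
At y = 1.46 m: A R^(2/3) = 2.442 — ≈ 2.441.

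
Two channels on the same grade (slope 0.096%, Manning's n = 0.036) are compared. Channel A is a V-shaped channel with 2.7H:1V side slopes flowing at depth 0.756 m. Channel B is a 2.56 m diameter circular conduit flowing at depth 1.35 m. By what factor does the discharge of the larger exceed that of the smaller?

2.7

Channel A: For a triangular section with side slope z = 2.7: A = zy² = 2.7×0.756² = 1.543 m²; P = 2y√(1+z²) = 2×0.756×2.879 = 4.353 m. Hydraulic radius R = A/P = 1.543/4.353 = 0.3545 m. Q_A = (1/0.036)·1.543·0.3545^(2/3)·√0.00096 = 0.6652 m³/s.
Channel B: For a circular section of diameter D = 2.56 m at depth y = 1.35 m, the central angle is θ = 2 arccos(1 − 2y/D) = 3.251 rad. Then A = (D²/8)(θ − sin θ) = 2.753 m² and P = Dθ/2 = 4.161 m. Hydraulic radius R = A/P = 2.753/4.161 = 0.6615 m. Q_B = (1/0.036)·2.753·0.6615^(2/3)·√0.00096 = 1.799 m³/s.
The larger discharge is 1.799 m³/s and the smaller is 0.6652 m³/s; the ratio is 2.7.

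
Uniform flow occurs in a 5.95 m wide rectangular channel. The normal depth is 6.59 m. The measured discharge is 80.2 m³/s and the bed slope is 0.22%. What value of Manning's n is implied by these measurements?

n = 0.037

Flow area A = b·y = 5.95 × 6.59 = 39.21 m². Wetted perimeter P = b + 2y = 5.95 + 2×6.59 = 19.13 m.
Hydraulic radius R = A/P = 39.21/19.13 = 2.05 m.
Rearranging Manning's equation: n = (1/Q) A R^(2/3) S^(1/2) = (1/80.2) × 39.21 × 2.05^(2/3) × √0.0022 = 0.037.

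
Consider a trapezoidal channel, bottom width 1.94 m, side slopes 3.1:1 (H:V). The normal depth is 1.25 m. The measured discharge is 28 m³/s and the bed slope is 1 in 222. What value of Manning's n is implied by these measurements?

n = 0.014

With bottom width b = 1.94 m and side slope z = 3.1: A = (b + zy)y = (1.94 + 3.1×1.25)×1.25 = 7.269 m²; P = b + 2y√(1+z²) = 1.94 + 2×1.25×3.257 = 10.08 m.
Hydraulic radius R = A/P = 7.269/10.08 = 0.7209 m.
Rearranging Manning's equation: n = (1/Q) A R^(2/3) S^(1/2) = (1/28) × 7.269 × 0.7209^(2/3) × √0.004505 = 0.014.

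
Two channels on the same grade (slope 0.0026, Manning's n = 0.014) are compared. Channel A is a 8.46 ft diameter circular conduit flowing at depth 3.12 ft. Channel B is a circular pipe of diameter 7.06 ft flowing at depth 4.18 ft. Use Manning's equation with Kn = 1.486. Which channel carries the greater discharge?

Channel A: For a circular section of diameter D = 8.46 ft at depth y = 3.12 ft, the central angle is θ = 2 arccos(1 − 2y/D) = 2.611 rad. Then A = (D²/8)(θ − sin θ) = 18.82 ft² and P = Dθ/2 = 11.04 ft. Hydraulic radius R = A/P = 18.82/11.04 = 1.705 ft. Q_A = (1.486/0.014)·18.82·1.705^(2/3)·√0.0026 = 145.4 ft³/s.
Channel B: For a circular section of diameter D = 7.06 ft at depth y = 4.18 ft, the central angle is θ = 2 arccos(1 − 2y/D) = 3.512 rad. Then A = (D²/8)(θ − sin θ) = 24.14 ft² and P = Dθ/2 = 12.4 ft. Hydraulic radius R = A/P = 24.14/12.4 = 1.947 ft. Q_B = (1.486/0.014)·24.14·1.947^(2/3)·√0.0026 = 203.7 ft³/s.
Q_A = 145.4 ft³/s vs Q_B = 203.7 ft³/s, so channel B carries more.

channel B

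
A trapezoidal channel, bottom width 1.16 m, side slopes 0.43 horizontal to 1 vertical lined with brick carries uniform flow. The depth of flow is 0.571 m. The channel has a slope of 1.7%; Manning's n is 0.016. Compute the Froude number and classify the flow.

With bottom width b = 1.16 m and side slope z = 0.43: A = (b + zy)y = (1.16 + 0.43×0.571)×0.571 = 0.8026 m²; P = b + 2y√(1+z²) = 1.16 + 2×0.571×1.089 = 2.403 m.
Hydraulic radius R = A/P = 0.8026/2.403 = 0.334 m.
V = (1/n) R^(2/3) √S = (1/0.016) × 0.334^(2/3) × √0.017 = 3.923 m/s. Hydraulic depth D_h = A/T = 0.8026/1.651 = 0.4861 m.
Froude number Fr = V/√(g·D_h) = 3.923/√(9.81×0.4861) = 1.8, which is greater than 1, so the flow is supercritical.

supercritical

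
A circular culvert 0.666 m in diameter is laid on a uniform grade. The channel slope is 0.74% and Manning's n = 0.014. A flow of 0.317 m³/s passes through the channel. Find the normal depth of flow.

y_n = 0.329 m

Manning's equation rearranged: A R^(2/3) = nQ / (1·√S) = 0.014 × 0.317 / (√0.0074) = 0.05159.
At y = 0.277 m: A R^(2/3) = 0.03814 — low.
At y = 0.402 m: A R^(2/3) = 0.07149 — high.
At y = 0.329 m: A R^(2/3) = 0.05164 — ≈ 0.05159.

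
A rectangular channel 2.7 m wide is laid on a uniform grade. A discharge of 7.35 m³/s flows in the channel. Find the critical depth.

y_c = 0.911 m

For a rectangular channel, critical depth y_c = (q²/g)^(1/3) where q = Q/b = 7.35/2.7 = 2.722 m²/s.
So y_c = (2.722²/9.81)^(1/3) = 0.911 m.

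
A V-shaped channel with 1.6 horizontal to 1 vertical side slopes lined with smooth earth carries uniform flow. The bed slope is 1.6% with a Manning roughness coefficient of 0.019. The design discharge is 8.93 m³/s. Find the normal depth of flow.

y_n = 1.16 m

Manning's equation rearranged: A R^(2/3) = nQ / (1·√S) = 0.019 × 8.93 / (√0.016) = 1.341.
At y = 1.39 m: A R^(2/3) = 2.173 — high.
At y = 0.823 m: A R^(2/3) = 0.5372 — low.
At y = 1.16 m: A R^(2/3) = 1.341 — close enough.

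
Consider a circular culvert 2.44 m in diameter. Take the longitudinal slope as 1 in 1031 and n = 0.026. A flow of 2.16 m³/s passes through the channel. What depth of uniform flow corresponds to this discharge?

y_n = 1.27 m

Manning's equation rearranged: A R^(2/3) = nQ / (1·√S) = 0.026 × 2.16 / (√0.0009699) = 1.803.
Trying y = 1.49 m: A R^(2/3) = 2.321 — high.
Trying y = 0.963 m: A R^(2/3) = 1.106 — low.
Trying y = 1.27 m: A R^(2/3) = 1.799 — close enough.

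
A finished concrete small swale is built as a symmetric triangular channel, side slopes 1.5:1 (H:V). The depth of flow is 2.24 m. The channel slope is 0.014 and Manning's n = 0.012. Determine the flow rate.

For a triangular section with side slope z = 1.5: A = zy² = 1.5×2.24² = 7.526 m²; P = 2y√(1+z²) = 2×2.24×1.803 = 8.076 m.
Hydraulic radius R = A/P = 7.526/8.076 = 0.9319 m.
Manning's equation: Q = (1/n) A R^(2/3) S^(1/2) = (1/0.012) × 7.526 × 0.9319^(2/3) × 0.014^(1/2) = 70.8 m³/s.

Q = 70.8 m³/s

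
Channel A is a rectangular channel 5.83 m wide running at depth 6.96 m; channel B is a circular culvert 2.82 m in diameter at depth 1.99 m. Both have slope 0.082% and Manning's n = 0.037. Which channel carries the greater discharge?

Channel A: Flow area A = b·y = 5.83 × 6.96 = 40.58 m². Wetted perimeter P = b + 2y = 5.83 + 2×6.96 = 19.75 m. Hydraulic radius R = A/P = 40.58/19.75 = 2.055 m. Q_A = (1/0.037)·40.58·2.055^(2/3)·√0.00082 = 50.75 m³/s.
Channel B: For a circular section of diameter D = 2.82 m at depth y = 1.99 m, the central angle is θ = 2 arccos(1 − 2y/D) = 3.989 rad. Then A = (D²/8)(θ − sin θ) = 4.711 m² and P = Dθ/2 = 5.625 m. Hydraulic radius R = A/P = 4.711/5.625 = 0.8375 m. Q_B = (1/0.037)·4.711·0.8375^(2/3)·√0.00082 = 3.24 m³/s.
Q_A = 50.75 m³/s vs Q_B = 3.24 m³/s, so channel A carries more.

channel A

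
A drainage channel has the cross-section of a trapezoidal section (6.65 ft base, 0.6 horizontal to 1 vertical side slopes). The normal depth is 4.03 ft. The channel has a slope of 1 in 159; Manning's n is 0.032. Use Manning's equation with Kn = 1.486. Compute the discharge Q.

With bottom width b = 6.65 ft and side slope z = 0.6: A = (b + zy)y = (6.65 + 0.6×4.03)×4.03 = 36.54 ft²; P = b + 2y√(1+z²) = 6.65 + 2×4.03×1.166 = 16.05 ft.
Hydraulic radius R = A/P = 36.54/16.05 = 2.277 ft.
Manning's equation: Q = (1.486/n) A R^(2/3) S^(1/2) = (1.486/0.032) × 36.54 × 2.277^(2/3) × 0.006289^(1/2) = 233 ft³/s.

Q = 233 ft³/s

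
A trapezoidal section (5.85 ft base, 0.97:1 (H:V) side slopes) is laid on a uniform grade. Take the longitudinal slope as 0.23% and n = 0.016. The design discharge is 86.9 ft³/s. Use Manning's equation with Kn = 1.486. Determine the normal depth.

y_n = 2.02 ft

Manning's equation rearranged: A R^(2/3) = nQ / (1.486·√S) = 0.016 × 86.9 / (1.486 × √0.0023) = 19.51.
Try y = 1.73 ft: A R^(2/3) = 14.87 — short.
Try y = 2.02 ft: A R^(2/3) = 19.5 — matches.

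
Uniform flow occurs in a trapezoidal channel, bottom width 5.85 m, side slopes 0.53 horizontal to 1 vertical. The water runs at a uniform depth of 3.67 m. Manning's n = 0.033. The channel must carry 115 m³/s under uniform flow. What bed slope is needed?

With bottom width b = 5.85 m and side slope z = 0.53: A = (b + zy)y = (5.85 + 0.53×3.67)×3.67 = 28.61 m²; P = b + 2y√(1+z²) = 5.85 + 2×3.67×1.132 = 14.16 m.
Hydraulic radius R = A/P = 28.61/14.16 = 2.021 m.
From Manning's equation, S = [nQ / (1 A R^(2/3))]² = [0.033 × 115 / (1 × 28.61 × 2.021^(2/3))]² = 0.00689.

S = 0.00689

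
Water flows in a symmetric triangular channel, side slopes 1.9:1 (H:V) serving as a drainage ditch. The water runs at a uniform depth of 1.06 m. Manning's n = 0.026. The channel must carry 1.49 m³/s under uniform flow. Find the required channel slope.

S = 0.000904

For a triangular section with side slope z = 1.9: A = zy² = 1.9×1.06² = 2.135 m²; P = 2y√(1+z²) = 2×1.06×2.147 = 4.552 m.
Hydraulic radius R = A/P = 2.135/4.552 = 0.469 m.
From Manning's equation, S = [nQ / (1 A R^(2/3))]² = [0.026 × 1.49 / (1 × 2.135 × 0.469^(2/3))]² = 0.000904.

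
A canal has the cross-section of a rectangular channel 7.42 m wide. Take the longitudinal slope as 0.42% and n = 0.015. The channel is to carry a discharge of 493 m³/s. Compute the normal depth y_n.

Manning's equation rearranged: A R^(2/3) = nQ / (1·√S) = 0.015 × 493 / (√0.0042) = 114.1.
Try y = 9.12 m: A R^(2/3) = 129.2 — too large.
Try y = 7.03 m: A R^(2/3) = 94.24 — too small.
Try y = 8.22 m: A R^(2/3) = 114 — close enough.

y_n = 8.22 m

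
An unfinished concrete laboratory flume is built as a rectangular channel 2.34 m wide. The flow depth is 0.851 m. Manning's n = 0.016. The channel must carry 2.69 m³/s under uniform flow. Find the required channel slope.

Flow area A = b·y = 2.34 × 0.851 = 1.991 m². Wetted perimeter P = b + 2y = 2.34 + 2×0.851 = 4.042 m.
Hydraulic radius R = A/P = 1.991/4.042 = 0.4927 m.
From Manning's equation, S = [nQ / (1 A R^(2/3))]² = [0.016 × 2.69 / (1 × 1.991 × 0.4927^(2/3))]² = 0.0012.

S = 0.0012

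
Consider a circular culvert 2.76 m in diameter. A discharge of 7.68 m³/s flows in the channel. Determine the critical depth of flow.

y_c = 1.22 m

At critical depth, Q² T / (g A³) = 1, i.e. A³/T = Q²/g = 7.68²/9.81 = 6.012.
Try y = 1.49 m: A³/T = 13 — over.
Try y = 0.891 m: A³/T = 1.806 — short.
Try y = 1.22 m: A³/T = 6.054 — matches.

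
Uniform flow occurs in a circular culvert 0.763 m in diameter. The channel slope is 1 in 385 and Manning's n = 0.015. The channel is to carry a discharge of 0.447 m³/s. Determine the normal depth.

Manning's equation rearranged: A R^(2/3) = nQ / (1·√S) = 0.015 × 0.447 / (√0.002597) = 0.1316.
Try y = 0.42 m: A R^(2/3) = 0.08886 — low.
Try y = 0.55 m: A R^(2/3) = 0.1317 — ≈ 0.1316.

y_n = 0.55 m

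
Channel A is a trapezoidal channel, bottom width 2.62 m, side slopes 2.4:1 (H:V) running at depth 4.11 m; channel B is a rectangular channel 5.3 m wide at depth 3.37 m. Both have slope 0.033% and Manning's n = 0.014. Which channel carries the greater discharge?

Channel A: With bottom width b = 2.62 m and side slope z = 2.4: A = (b + zy)y = (2.62 + 2.4×4.11)×4.11 = 51.31 m²; P = b + 2y√(1+z²) = 2.62 + 2×4.11×2.6 = 23.99 m. Hydraulic radius R = A/P = 51.31/23.99 = 2.139 m. Q_A = (1/0.014)·51.31·2.139^(2/3)·√0.00033 = 110.5 m³/s.
Channel B: Flow area A = b·y = 5.3 × 3.37 = 17.86 m². Wetted perimeter P = b + 2y = 5.3 + 2×3.37 = 12.04 m. Hydraulic radius R = A/P = 17.86/12.04 = 1.483 m. Q_B = (1/0.014)·17.86·1.483^(2/3)·√0.00033 = 30.15 m³/s.
Q_A = 110.5 m³/s vs Q_B = 30.15 m³/s, so channel A carries more.

channel A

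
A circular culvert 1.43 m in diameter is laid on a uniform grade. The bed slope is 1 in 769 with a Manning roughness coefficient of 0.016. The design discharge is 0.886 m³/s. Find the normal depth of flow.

Manning's equation rearranged: A R^(2/3) = nQ / (1·√S) = 0.016 × 0.886 / (√0.0013) = 0.3931.
At y = 0.863 m: A R^(2/3) = 0.5484 — high.
At y = 0.703 m: A R^(2/3) = 0.393 — matches.

y_n = 0.703 m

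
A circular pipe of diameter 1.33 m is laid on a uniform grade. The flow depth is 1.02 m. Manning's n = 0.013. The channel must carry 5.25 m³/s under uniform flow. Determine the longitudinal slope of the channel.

For a circular section of diameter D = 1.33 m at depth y = 1.02 m, the central angle is θ = 2 arccos(1 − 2y/D) = 4.268 rad. Then A = (D²/8)(θ − sin θ) = 1.143 m² and P = Dθ/2 = 2.838 m.
Hydraulic radius R = A/P = 1.143/2.838 = 0.4028 m.
From Manning's equation, S = [nQ / (1 A R^(2/3))]² = [0.013 × 5.25 / (1 × 1.143 × 0.4028^(2/3))]² = 0.012.

S = 0.012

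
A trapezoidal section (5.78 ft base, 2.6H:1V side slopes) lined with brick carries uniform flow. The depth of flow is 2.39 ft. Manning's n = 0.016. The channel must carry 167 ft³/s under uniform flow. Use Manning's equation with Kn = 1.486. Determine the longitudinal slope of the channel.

With bottom width b = 5.78 ft and side slope z = 2.6: A = (b + zy)y = (5.78 + 2.6×2.39)×2.39 = 28.67 ft²; P = b + 2y√(1+z²) = 5.78 + 2×2.39×2.786 = 19.1 ft.
Hydraulic radius R = A/P = 28.67/19.1 = 1.501 ft.
From Manning's equation, S = [nQ / (1.486 A R^(2/3))]² = [0.016 × 167 / (1.486 × 28.67 × 1.501^(2/3))]² = 0.00229.

S = 0.00229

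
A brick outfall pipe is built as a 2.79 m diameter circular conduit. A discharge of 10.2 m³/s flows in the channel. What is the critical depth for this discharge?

At critical depth, Q² T / (g A³) = 1, i.e. A³/T = Q²/g = 10.2²/9.81 = 10.61.
Try y = 1.69 m: A³/T = 21.32 — high.
Try y = 1.04 m: A³/T = 3.322 — low.
Try y = 1.41 m: A³/T = 10.66 — close enough.

y_c = 1.41 m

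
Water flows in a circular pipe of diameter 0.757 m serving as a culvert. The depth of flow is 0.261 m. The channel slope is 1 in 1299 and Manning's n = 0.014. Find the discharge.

Q = 0.0751 m³/s

For a circular section of diameter D = 0.757 m at depth y = 0.261 m, the central angle is θ = 2 arccos(1 − 2y/D) = 2.51 rad. Then A = (D²/8)(θ − sin θ) = 0.1375 m² and P = Dθ/2 = 0.9501 m.
Hydraulic radius R = A/P = 0.1375/0.9501 = 0.1448 m.
Manning's equation: Q = (1/n) A R^(2/3) S^(1/2) = (1/0.014) × 0.1375 × 0.1448^(2/3) × 0.0007698^(1/2) = 0.0751 m³/s.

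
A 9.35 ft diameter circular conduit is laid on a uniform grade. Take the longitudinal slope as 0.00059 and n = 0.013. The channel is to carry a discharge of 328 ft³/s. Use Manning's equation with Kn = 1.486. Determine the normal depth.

Manning's equation rearranged: A R^(2/3) = nQ / (1.486·√S) = 0.013 × 328 / (1.486 × √0.00059) = 118.1.
Try y = 8.7 ft: A R^(2/3) = 130 — high.
Try y = 6.19 ft: A R^(2/3) = 93.88 — low.
Try y = 7.48 ft: A R^(2/3) = 118.2 — matches.

y_n = 7.48 ft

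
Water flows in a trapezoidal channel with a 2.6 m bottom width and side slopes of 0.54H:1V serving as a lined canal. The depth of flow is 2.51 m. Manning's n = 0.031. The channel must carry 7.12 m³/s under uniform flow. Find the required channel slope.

S = 0.00039

With bottom width b = 2.6 m and side slope z = 0.54: A = (b + zy)y = (2.6 + 0.54×2.51)×2.51 = 9.928 m²; P = b + 2y√(1+z²) = 2.6 + 2×2.51×1.136 = 8.305 m.
Hydraulic radius R = A/P = 9.928/8.305 = 1.195 m.
From Manning's equation, S = [nQ / (1 A R^(2/3))]² = [0.031 × 7.12 / (1 × 9.928 × 1.195^(2/3))]² = 0.00039.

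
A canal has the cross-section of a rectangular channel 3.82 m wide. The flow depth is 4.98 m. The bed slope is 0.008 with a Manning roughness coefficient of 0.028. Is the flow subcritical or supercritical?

Flow area A = b·y = 3.82 × 4.98 = 19.02 m². Wetted perimeter P = b + 2y = 3.82 + 2×4.98 = 13.78 m.
Hydraulic radius R = A/P = 19.02/13.78 = 1.381 m.
V = (1/n) R^(2/3) √S = (1/0.028) × 1.381^(2/3) × √0.008 = 3.96 m/s. Hydraulic depth D_h = A/T = 19.02/3.82 = 4.98 m.
Froude number Fr = V/√(g·D_h) = 3.96/√(9.81×4.98) = 0.567, which is less than 1, so the flow is subcritical.

subcritical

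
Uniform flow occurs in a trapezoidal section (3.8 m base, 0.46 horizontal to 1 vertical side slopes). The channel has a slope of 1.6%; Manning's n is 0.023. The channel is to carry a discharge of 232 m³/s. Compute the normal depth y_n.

y_n = 4.58 m

Manning's equation rearranged: A R^(2/3) = nQ / (1·√S) = 0.023 × 232 / (√0.016) = 42.18.
Try y = 3.69 m: A R^(2/3) = 28.91 — short.
Try y = 5.07 m: A R^(2/3) = 50.63 — over.
Try y = 4.58 m: A R^(2/3) = 42.21 — close enough.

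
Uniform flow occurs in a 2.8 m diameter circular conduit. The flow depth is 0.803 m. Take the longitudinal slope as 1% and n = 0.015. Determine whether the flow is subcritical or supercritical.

supercritical

For a circular section of diameter D = 2.8 m at depth y = 0.803 m, the central angle is θ = 2 arccos(1 − 2y/D) = 2.261 rad. Then A = (D²/8)(θ − sin θ) = 1.459 m² and P = Dθ/2 = 3.165 m.
Hydraulic radius R = A/P = 1.459/3.165 = 0.4611 m.
V = (1/n) R^(2/3) √S = (1/0.015) × 0.4611^(2/3) × √0.01 = 3.979 m/s. Hydraulic depth D_h = A/T = 1.459/2.533 = 0.5762 m.
Froude number Fr = V/√(g·D_h) = 3.979/√(9.81×0.5762) = 1.67, which is greater than 1, so the flow is supercritical.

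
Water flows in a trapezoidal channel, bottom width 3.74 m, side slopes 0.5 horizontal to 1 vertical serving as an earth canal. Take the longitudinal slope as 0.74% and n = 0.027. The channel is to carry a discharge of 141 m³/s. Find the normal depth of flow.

Manning's equation rearranged: A R^(2/3) = nQ / (1·√S) = 0.027 × 141 / (√0.0074) = 44.26.
At y = 4 m: A R^(2/3) = 34.1 — low.
At y = 5.15 m: A R^(2/3) = 53.87 — high.
At y = 4.62 m: A R^(2/3) = 44.17 — ≈ 44.26.

y_n = 4.62 m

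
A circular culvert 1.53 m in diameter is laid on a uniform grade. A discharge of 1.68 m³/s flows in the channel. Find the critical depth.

y_c = 0.659 m

At critical depth, Q² T / (g A³) = 1, i.e. A³/T = Q²/g = 1.68²/9.81 = 0.2877.
Try y = 0.731 m: A³/T = 0.4268 — high.
Try y = 0.517 m: A³/T = 0.1128 — low.
Try y = 0.659 m: A³/T = 0.287 — matches.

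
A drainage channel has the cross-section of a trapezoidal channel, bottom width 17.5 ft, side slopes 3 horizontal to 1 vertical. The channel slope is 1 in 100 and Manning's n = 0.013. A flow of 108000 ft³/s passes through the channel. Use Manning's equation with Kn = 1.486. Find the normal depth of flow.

Manning's equation rearranged: A R^(2/3) = nQ / (1.486·√S) = 0.013 × 108000 / (1.486 × √0.01) = 9448.
At y = 24.6 ft: A R^(2/3) = 12400 — too large.
At y = 17.9 ft: A R^(2/3) = 5817 — too small.
At y = 22 ft: A R^(2/3) = 9482 — ≈ 9448.

y_n = 22 ft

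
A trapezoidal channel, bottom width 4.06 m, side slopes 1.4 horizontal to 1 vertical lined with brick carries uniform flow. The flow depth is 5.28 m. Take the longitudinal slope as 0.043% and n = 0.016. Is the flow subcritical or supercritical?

subcritical

With bottom width b = 4.06 m and side slope z = 1.4: A = (b + zy)y = (4.06 + 1.4×5.28)×5.28 = 60.47 m²; P = b + 2y√(1+z²) = 4.06 + 2×5.28×1.72 = 22.23 m.
Hydraulic radius R = A/P = 60.47/22.23 = 2.72 m.
V = (1/n) R^(2/3) √S = (1/0.016) × 2.72^(2/3) × √0.00043 = 2.526 m/s. Hydraulic depth D_h = A/T = 60.47/18.84 = 3.209 m.
Froude number Fr = V/√(g·D_h) = 2.526/√(9.81×3.209) = 0.45, which is less than 1, so the flow is subcritical.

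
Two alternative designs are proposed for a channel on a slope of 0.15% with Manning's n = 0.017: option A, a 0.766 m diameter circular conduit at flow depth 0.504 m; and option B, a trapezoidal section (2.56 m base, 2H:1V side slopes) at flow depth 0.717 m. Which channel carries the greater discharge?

Channel A: For a circular section of diameter D = 0.766 m at depth y = 0.504 m, the central angle is θ = 2 arccos(1 − 2y/D) = 3.784 rad. Then A = (D²/8)(θ − sin θ) = 0.3215 m² and P = Dθ/2 = 1.449 m. Hydraulic radius R = A/P = 0.3215/1.449 = 0.2218 m. Q_A = (1/0.017)·0.3215·0.2218^(2/3)·√0.0015 = 0.2684 m³/s.
Channel B: With bottom width b = 2.56 m and side slope z = 2: A = (b + zy)y = (2.56 + 2×0.717)×0.717 = 2.864 m²; P = b + 2y√(1+z²) = 2.56 + 2×0.717×2.236 = 5.767 m. Hydraulic radius R = A/P = 2.864/5.767 = 0.4966 m. Q_B = (1/0.017)·2.864·0.4966^(2/3)·√0.0015 = 4.091 m³/s.
Q_A = 0.2684 m³/s vs Q_B = 4.091 m³/s, so channel B carries more.

channel B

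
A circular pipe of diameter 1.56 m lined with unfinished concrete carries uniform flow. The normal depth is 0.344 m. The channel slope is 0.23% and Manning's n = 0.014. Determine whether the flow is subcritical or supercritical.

subcritical

For a circular section of diameter D = 1.56 m at depth y = 0.344 m, the central angle is θ = 2 arccos(1 − 2y/D) = 1.955 rad. Then A = (D²/8)(θ − sin θ) = 0.3128 m² and P = Dθ/2 = 1.525 m.
Hydraulic radius R = A/P = 0.3128/1.525 = 0.2051 m.
V = (1/n) R^(2/3) √S = (1/0.014) × 0.2051^(2/3) × √0.0023 = 1.191 m/s. Hydraulic depth D_h = A/T = 0.3128/1.294 = 0.2418 m.
Froude number Fr = V/√(g·D_h) = 1.191/√(9.81×0.2418) = 0.774, which is less than 1, so the flow is subcritical.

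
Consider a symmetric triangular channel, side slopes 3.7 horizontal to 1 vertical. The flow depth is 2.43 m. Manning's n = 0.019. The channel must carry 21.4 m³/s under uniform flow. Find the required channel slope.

S = 0.00028

For a triangular section with side slope z = 3.7: A = zy² = 3.7×2.43² = 21.85 m²; P = 2y√(1+z²) = 2×2.43×3.833 = 18.63 m.
Hydraulic radius R = A/P = 21.85/18.63 = 1.173 m.
From Manning's equation, S = [nQ / (1 A R^(2/3))]² = [0.019 × 21.4 / (1 × 21.85 × 1.173^(2/3))]² = 0.00028.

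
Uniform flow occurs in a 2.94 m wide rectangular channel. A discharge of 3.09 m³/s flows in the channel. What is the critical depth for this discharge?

y_c = 0.483 m

For a rectangular channel, critical depth y_c = (q²/g)^(1/3) where q = Q/b = 3.09/2.94 = 1.051 m²/s.
So y_c = (1.051²/9.81)^(1/3) = 0.483 m.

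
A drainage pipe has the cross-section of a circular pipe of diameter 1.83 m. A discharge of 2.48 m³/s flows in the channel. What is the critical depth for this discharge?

y_c = 0.765 m

At critical depth, Q² T / (g A³) = 1, i.e. A³/T = Q²/g = 2.48²/9.81 = 0.627.
At y = 0.672 m: A³/T = 0.3806 — short.
At y = 0.858 m: A³/T = 0.972 — over.
At y = 0.765 m: A³/T = 0.6264 — close enough.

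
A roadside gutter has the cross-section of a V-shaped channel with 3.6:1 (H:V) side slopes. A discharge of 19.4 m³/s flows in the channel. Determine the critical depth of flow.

y_c = 1.43 m

At critical depth, Q² T / (g A³) = 1, i.e. A³/T = Q²/g = 19.4²/9.81 = 38.36.
Try y = 1.05 m: A³/T = 8.27 — too small.
Try y = 1.67 m: A³/T = 84.17 — too large.
Try y = 1.43 m: A³/T = 38.75 — close enough.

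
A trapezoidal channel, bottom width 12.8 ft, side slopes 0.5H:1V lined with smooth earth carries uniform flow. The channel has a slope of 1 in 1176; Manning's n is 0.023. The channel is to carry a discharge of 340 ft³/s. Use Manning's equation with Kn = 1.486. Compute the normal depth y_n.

Manning's equation rearranged: A R^(2/3) = nQ / (1.486·√S) = 0.023 × 340 / (1.486 × √0.0008503) = 180.5.
Try y = 4.36 ft: A R^(2/3) = 132.7 — low.
Try y = 6.58 ft: A R^(2/3) = 260 — high.
Try y = 5.27 ft: A R^(2/3) = 180.6 — matches.

y_n = 5.27 ft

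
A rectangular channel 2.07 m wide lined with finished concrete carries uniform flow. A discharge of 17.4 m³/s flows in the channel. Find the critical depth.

y_c = 1.93 m

For a rectangular channel, critical depth y_c = (q²/g)^(1/3) where q = Q/b = 17.4/2.07 = 8.406 m²/s.
So y_c = (8.406²/9.81)^(1/3) = 1.93 m.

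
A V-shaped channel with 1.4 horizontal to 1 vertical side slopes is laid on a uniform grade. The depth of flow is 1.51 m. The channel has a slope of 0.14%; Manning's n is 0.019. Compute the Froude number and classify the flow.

subcritical

For a triangular section with side slope z = 1.4: A = zy² = 1.4×1.51² = 3.192 m²; P = 2y√(1+z²) = 2×1.51×1.72 = 5.196 m.
Hydraulic radius R = A/P = 3.192/5.196 = 0.6144 m.
V = (1/n) R^(2/3) √S = (1/0.019) × 0.6144^(2/3) × √0.0014 = 1.423 m/s. Hydraulic depth D_h = A/T = 3.192/4.228 = 0.755 m.
Froude number Fr = V/√(g·D_h) = 1.423/√(9.81×0.755) = 0.523, which is less than 1, so the flow is subcritical.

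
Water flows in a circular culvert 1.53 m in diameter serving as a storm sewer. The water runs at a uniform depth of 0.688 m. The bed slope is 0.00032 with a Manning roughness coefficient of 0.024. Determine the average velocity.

V = 0.375 m/s

For a circular section of diameter D = 1.53 m at depth y = 0.688 m, the central angle is θ = 2 arccos(1 − 2y/D) = 2.94 rad. Then A = (D²/8)(θ − sin θ) = 0.8017 m² and P = Dθ/2 = 2.249 m.
Hydraulic radius R = A/P = 0.8017/2.249 = 0.3564 m.
From Manning's equation, V = (1/n) R^(2/3) S^(1/2) = (1/0.024) × 0.3564^(2/3) × 0.00032^(1/2) = 0.375 m/s.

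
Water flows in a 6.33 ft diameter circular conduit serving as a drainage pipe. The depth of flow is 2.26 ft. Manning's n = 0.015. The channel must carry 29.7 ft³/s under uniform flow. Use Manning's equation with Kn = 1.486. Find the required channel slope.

S = 0.00066

For a circular section of diameter D = 6.33 ft at depth y = 2.26 ft, the central angle is θ = 2 arccos(1 − 2y/D) = 2.562 rad. Then A = (D²/8)(θ − sin θ) = 10.09 ft² and P = Dθ/2 = 8.108 ft.
Hydraulic radius R = A/P = 10.09/8.108 = 1.244 ft.
From Manning's equation, S = [nQ / (1.486 A R^(2/3))]² = [0.015 × 29.7 / (1.486 × 10.09 × 1.244^(2/3))]² = 0.00066.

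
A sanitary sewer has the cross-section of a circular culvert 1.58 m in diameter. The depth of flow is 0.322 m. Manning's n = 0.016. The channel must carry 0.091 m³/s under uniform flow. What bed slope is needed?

For a circular section of diameter D = 1.58 m at depth y = 0.322 m, the central angle is θ = 2 arccos(1 − 2y/D) = 1.874 rad. Then A = (D²/8)(θ − sin θ) = 0.2868 m² and P = Dθ/2 = 1.48 m.
Hydraulic radius R = A/P = 0.2868/1.48 = 0.1938 m.
From Manning's equation, S = [nQ / (1 A R^(2/3))]² = [0.016 × 0.091 / (1 × 0.2868 × 0.1938^(2/3))]² = 0.00023.

S = 0.00023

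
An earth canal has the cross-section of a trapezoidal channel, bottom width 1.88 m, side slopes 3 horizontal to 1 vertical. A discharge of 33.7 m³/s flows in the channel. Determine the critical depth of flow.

y_c = 1.63 m

At critical depth, Q² T / (g A³) = 1, i.e. A³/T = Q²/g = 33.7²/9.81 = 115.8.
Try y = 2.03 m: A³/T = 301.2 — high.
Try y = 1.31 m: A³/T = 45.27 — low.
Try y = 1.63 m: A³/T = 115.2 — matches.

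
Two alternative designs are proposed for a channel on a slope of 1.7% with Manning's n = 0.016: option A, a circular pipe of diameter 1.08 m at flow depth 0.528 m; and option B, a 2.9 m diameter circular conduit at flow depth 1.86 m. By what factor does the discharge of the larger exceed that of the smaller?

Channel A: For a circular section of diameter D = 1.08 m at depth y = 0.528 m, the central angle is θ = 2 arccos(1 − 2y/D) = 3.097 rad. Then A = (D²/8)(θ − sin θ) = 0.4451 m² and P = Dθ/2 = 1.672 m. Hydraulic radius R = A/P = 0.4451/1.672 = 0.2661 m. Q_A = (1/0.016)·0.4451·0.2661^(2/3)·√0.017 = 1.501 m³/s.
Channel B: For a circular section of diameter D = 2.9 m at depth y = 1.86 m, the central angle is θ = 2 arccos(1 − 2y/D) = 3.715 rad. Then A = (D²/8)(θ − sin θ) = 4.476 m² and P = Dθ/2 = 5.387 m. Hydraulic radius R = A/P = 4.476/5.387 = 0.8309 m. Q_B = (1/0.016)·4.476·0.8309^(2/3)·√0.017 = 32.23 m³/s.
The larger discharge is 32.23 m³/s and the smaller is 1.501 m³/s; the ratio is 21.5.

21.5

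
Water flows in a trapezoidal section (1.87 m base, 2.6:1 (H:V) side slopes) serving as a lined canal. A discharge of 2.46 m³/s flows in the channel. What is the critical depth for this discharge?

At critical depth, Q² T / (g A³) = 1, i.e. A³/T = Q²/g = 2.46²/9.81 = 0.6169.
Trying y = 0.307 m: A³/T = 0.1586 — short.
Trying y = 0.575 m: A³/T = 1.49 — over.
Trying y = 0.452 m: A³/T = 0.6179 — matches.

y_c = 0.452 m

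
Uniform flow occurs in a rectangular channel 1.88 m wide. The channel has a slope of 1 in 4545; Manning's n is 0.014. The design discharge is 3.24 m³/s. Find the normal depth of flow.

y_n = 2.16 m

Manning's equation rearranged: A R^(2/3) = nQ / (1·√S) = 0.014 × 3.24 / (√0.00022) = 3.058.
Trying y = 1.93 m: A R^(2/3) = 2.672 — short.
Trying y = 2.44 m: A R^(2/3) = 3.542 — over.
Trying y = 2.16 m: A R^(2/3) = 3.063 — ≈ 3.058.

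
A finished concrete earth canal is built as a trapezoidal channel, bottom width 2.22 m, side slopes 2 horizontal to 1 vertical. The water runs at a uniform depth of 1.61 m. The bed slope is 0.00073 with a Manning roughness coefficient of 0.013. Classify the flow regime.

With bottom width b = 2.22 m and side slope z = 2: A = (b + zy)y = (2.22 + 2×1.61)×1.61 = 8.758 m²; P = b + 2y√(1+z²) = 2.22 + 2×1.61×2.236 = 9.42 m.
Hydraulic radius R = A/P = 8.758/9.42 = 0.9298 m.
V = (1/n) R^(2/3) √S = (1/0.013) × 0.9298^(2/3) × √0.00073 = 1.98 m/s. Hydraulic depth D_h = A/T = 8.758/8.66 = 1.011 m.
Froude number Fr = V/√(g·D_h) = 1.98/√(9.81×1.011) = 0.629, which is less than 1, so the flow is subcritical.

subcritical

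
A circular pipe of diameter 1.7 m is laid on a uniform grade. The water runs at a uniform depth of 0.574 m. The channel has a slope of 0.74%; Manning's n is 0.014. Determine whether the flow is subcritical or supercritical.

For a circular section of diameter D = 1.7 m at depth y = 0.574 m, the central angle is θ = 2 arccos(1 − 2y/D) = 2.48 rad. Then A = (D²/8)(θ − sin θ) = 0.6741 m² and P = Dθ/2 = 2.108 m.
Hydraulic radius R = A/P = 0.6741/2.108 = 0.3197 m.
V = (1/n) R^(2/3) √S = (1/0.014) × 0.3197^(2/3) × √0.0074 = 2.873 m/s. Hydraulic depth D_h = A/T = 0.6741/1.608 = 0.4192 m.
Froude number Fr = V/√(g·D_h) = 2.873/√(9.81×0.4192) = 1.42, which is greater than 1, so the flow is supercritical.

supercritical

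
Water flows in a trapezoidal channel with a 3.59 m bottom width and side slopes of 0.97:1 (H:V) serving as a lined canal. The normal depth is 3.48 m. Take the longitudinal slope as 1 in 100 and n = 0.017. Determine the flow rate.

With bottom width b = 3.59 m and side slope z = 0.97: A = (b + zy)y = (3.59 + 0.97×3.48)×3.48 = 24.24 m²; P = b + 2y√(1+z²) = 3.59 + 2×3.48×1.393 = 13.29 m.
Hydraulic radius R = A/P = 24.24/13.29 = 1.824 m.
Manning's equation: Q = (1/n) A R^(2/3) S^(1/2) = (1/0.017) × 24.24 × 1.824^(2/3) × 0.01^(1/2) = 213 m³/s.

Q = 213 m³/s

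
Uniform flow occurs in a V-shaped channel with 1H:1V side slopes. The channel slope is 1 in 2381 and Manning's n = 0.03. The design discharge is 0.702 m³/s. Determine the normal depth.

y_n = 1.31 m

Manning's equation rearranged: A R^(2/3) = nQ / (1·√S) = 0.03 × 0.702 / (√0.00042) = 1.028.
At y = 0.986 m: A R^(2/3) = 0.4816 — low.
At y = 1.43 m: A R^(2/3) = 1.298 — high.
At y = 1.31 m: A R^(2/3) = 1.027 — close enough.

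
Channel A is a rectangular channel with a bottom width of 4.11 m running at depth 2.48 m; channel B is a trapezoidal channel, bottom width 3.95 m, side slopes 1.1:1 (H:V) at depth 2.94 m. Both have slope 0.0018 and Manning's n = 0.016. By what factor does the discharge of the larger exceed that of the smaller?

2.69

Channel A: Flow area A = b·y = 4.11 × 2.48 = 10.19 m². Wetted perimeter P = b + 2y = 4.11 + 2×2.48 = 9.07 m. Hydraulic radius R = A/P = 10.19/9.07 = 1.124 m. Q_A = (1/0.016)·10.19·1.124^(2/3)·√0.0018 = 29.21 m³/s.
Channel B: With bottom width b = 3.95 m and side slope z = 1.1: A = (b + zy)y = (3.95 + 1.1×2.94)×2.94 = 21.12 m²; P = b + 2y√(1+z²) = 3.95 + 2×2.94×1.487 = 12.69 m. Hydraulic radius R = A/P = 21.12/12.69 = 1.664 m. Q_B = (1/0.016)·21.12·1.664^(2/3)·√0.0018 = 78.65 m³/s.
The larger discharge is 78.65 m³/s and the smaller is 29.21 m³/s; the ratio is 2.69.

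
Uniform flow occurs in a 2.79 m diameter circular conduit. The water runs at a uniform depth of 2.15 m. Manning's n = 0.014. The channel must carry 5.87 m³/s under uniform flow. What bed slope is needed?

S = 0.00033

For a circular section of diameter D = 2.79 m at depth y = 2.15 m, the central angle is θ = 2 arccos(1 − 2y/D) = 4.285 rad. Then A = (D²/8)(θ − sin θ) = 5.055 m² and P = Dθ/2 = 5.978 m.
Hydraulic radius R = A/P = 5.055/5.978 = 0.8456 m.
From Manning's equation, S = [nQ / (1 A R^(2/3))]² = [0.014 × 5.87 / (1 × 5.055 × 0.8456^(2/3))]² = 0.00033.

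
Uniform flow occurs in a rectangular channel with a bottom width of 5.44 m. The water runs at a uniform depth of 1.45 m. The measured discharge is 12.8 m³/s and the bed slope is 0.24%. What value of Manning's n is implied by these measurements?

n = 0.0291

Flow area A = b·y = 5.44 × 1.45 = 7.888 m². Wetted perimeter P = b + 2y = 5.44 + 2×1.45 = 8.34 m.
Hydraulic radius R = A/P = 7.888/8.34 = 0.9458 m.
Rearranging Manning's equation: n = (1/Q) A R^(2/3) S^(1/2) = (1/12.8) × 7.888 × 0.9458^(2/3) × √0.0024 = 0.0291.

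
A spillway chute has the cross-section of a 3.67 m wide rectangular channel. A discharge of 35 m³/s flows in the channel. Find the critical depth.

For a rectangular channel, critical depth y_c = (q²/g)^(1/3) where q = Q/b = 35/3.67 = 9.537 m²/s.
So y_c = (9.537²/9.81)^(1/3) = 2.1 m.

y_c = 2.1 m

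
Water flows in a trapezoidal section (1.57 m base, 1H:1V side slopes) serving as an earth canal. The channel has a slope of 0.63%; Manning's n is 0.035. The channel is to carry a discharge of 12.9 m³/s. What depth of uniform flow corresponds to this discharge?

y_n = 1.8 m

Manning's equation rearranged: A R^(2/3) = nQ / (1·√S) = 0.035 × 12.9 / (√0.0063) = 5.688.
Trying y = 1.22 m: A R^(2/3) = 2.627 — too small.
Trying y = 2.02 m: A R^(2/3) = 7.231 — too large.
Trying y = 1.8 m: A R^(2/3) = 5.699 — close enough.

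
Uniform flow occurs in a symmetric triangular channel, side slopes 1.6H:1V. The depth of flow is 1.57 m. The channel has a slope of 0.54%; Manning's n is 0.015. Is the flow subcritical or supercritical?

supercritical

For a triangular section with side slope z = 1.6: A = zy² = 1.6×1.57² = 3.944 m²; P = 2y√(1+z²) = 2×1.57×1.887 = 5.925 m.
Hydraulic radius R = A/P = 3.944/5.925 = 0.6657 m.
V = (1/n) R^(2/3) √S = (1/0.015) × 0.6657^(2/3) × √0.0054 = 3.735 m/s. Hydraulic depth D_h = A/T = 3.944/5.024 = 0.785 m.
Froude number Fr = V/√(g·D_h) = 3.735/√(9.81×0.785) = 1.35, which is greater than 1, so the flow is supercritical.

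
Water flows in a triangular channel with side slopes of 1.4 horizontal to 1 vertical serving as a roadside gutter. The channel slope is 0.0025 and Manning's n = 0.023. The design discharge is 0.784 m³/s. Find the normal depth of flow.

Manning's equation rearranged: A R^(2/3) = nQ / (1·√S) = 0.023 × 0.784 / (√0.0025) = 0.3606.
Try y = 0.937 m: A R^(2/3) = 0.6463 — too large.
Try y = 0.753 m: A R^(2/3) = 0.3608 — close enough.

y_n = 0.753 m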